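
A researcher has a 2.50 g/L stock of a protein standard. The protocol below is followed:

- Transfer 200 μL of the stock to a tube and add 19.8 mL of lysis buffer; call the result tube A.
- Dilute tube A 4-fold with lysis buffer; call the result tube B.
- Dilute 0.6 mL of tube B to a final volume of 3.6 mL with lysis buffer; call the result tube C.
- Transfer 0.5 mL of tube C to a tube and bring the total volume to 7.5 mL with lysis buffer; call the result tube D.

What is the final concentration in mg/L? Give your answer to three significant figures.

Step 1: 200 μL + 19.8 mL = 20000 μL total → factor 20000/200 = 100
Step 2: 4-fold → factor 4
Step 3: 0.6 mL brought to 3.6 mL → factor 3.6/0.6 = 6
Step 4: 0.5 mL brought to 7.5 mL → factor 7.5/0.5 = 15
Overall dilution factor = 100 × 4 × 6 × 15 = 36000
Final = 2.50 g/L / 36000 = 6.944 × 10^-5 g/L = 0.0694 mg/L

0.0694 mg/L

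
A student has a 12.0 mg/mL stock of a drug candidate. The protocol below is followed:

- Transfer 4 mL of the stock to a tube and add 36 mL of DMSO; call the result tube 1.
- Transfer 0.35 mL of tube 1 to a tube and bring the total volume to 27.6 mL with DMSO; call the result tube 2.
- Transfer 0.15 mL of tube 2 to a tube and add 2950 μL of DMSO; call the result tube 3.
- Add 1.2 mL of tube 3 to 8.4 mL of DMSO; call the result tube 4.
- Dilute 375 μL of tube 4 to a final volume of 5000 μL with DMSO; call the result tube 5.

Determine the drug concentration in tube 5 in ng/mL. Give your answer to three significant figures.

6.90 ng/mL

Step 1: 4 mL + 36 mL = 40 mL total → factor 40/4 = 10
Step 2: 0.35 mL brought to 27.6 mL → factor 27.6/0.35 = 78.857
Step 3: 0.15 mL + 2950 μL = 3.1 mL total → factor 3.1/0.15 = 20.667
Step 4: 1.2 mL + 8.4 mL = 9.6 mL total → factor 9.6/1.2 = 8
Step 5: 375 μL brought to 5000 μL → factor 5000/375 = 13.333
Overall dilution factor = 10 × 78.857 × 20.667 × 8 × 13.333 = 1.7384 × 10^6
Final = 12.0 mg/mL / 1.7384 × 10^6 = 6.903 × 10^-6 mg/mL = 6.90 ng/mL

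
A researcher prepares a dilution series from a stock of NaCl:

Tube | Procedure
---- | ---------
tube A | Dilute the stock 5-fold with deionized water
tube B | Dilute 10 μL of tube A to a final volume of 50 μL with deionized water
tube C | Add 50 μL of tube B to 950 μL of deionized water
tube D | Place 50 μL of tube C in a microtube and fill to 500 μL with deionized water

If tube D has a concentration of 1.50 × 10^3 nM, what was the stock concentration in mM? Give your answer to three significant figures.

Step 1: 5-fold → factor 5
Step 2: 10 μL brought to 50 μL → factor 50/10 = 5
Step 3: 50 μL + 950 μL = 1000 μL total → factor 1000/50 = 20
Step 4: 50 μL brought to 500 μL → factor 500/50 = 10
Overall dilution factor = 5 × 5 × 20 × 10 = 5000
Stock = 1.50 × 10^3 nM × 5000 = 7.500 × 10^6 nM = 7.50 mM

7.50 mM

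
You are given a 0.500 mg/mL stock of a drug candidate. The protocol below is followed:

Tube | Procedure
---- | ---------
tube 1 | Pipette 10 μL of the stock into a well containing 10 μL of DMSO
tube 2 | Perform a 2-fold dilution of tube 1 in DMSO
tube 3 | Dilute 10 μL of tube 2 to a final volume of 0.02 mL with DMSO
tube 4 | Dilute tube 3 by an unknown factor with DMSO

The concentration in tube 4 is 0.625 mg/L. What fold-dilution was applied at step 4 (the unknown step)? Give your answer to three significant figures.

100-fold

Step 1: 10 μL + 10 μL = 20 μL total → factor 20/10 = 2
Step 2: 2-fold → factor 2
Step 3: 10 μL brought to 0.02 mL → factor 20/10 = 2
Step 4: unknown factor x
Product of known-step factors = 8
Overall factor = 0.500 mg/mL / (0.625 mg/L) = 800
x = 800 / 8 = 100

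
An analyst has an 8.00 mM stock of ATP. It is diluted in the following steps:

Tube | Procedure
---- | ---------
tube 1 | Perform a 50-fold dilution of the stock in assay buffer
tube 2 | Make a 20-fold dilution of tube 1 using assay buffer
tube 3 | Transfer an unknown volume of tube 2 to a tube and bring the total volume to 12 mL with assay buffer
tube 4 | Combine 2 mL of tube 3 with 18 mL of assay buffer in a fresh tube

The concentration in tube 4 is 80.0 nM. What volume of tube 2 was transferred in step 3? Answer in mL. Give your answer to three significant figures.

1.20 mL

Step 1: 50-fold → factor 50
Step 2: 20-fold → factor 20
Step 3: v brought to 12 mL → factor = 12 mL/v
Step 4: 2 mL + 18 mL = 20 mL total → factor 20/2 = 10
Product of known-step factors = 10000
Overall factor = 8.00 mM / (80.0 nM) = 1 × 10^5
Step-3 factor = 1 × 10^5 / 10000 = 10
v = 12 mL / 10 = 1.20 mL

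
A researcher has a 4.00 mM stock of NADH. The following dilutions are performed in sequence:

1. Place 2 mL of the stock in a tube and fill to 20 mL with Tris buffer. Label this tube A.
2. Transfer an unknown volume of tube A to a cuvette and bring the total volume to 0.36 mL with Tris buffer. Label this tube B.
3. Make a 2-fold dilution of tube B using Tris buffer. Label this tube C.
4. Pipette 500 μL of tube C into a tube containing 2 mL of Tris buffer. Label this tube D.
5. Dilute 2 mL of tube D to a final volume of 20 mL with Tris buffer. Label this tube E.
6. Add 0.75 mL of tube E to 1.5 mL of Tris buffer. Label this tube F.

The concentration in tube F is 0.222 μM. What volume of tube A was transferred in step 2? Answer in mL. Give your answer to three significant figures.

0.0599 mL

Step 1: 2 mL brought to 20 mL → factor 20/2 = 10
Step 2: v brought to 0.36 mL → factor = 0.36 mL/v
Step 3: 2-fold → factor 2
Step 4: 500 μL + 2 mL = 2500 μL total → factor 2500/500 = 5
Step 5: 2 mL brought to 20 mL → factor 20/2 = 10
Step 6: 0.75 mL + 1.5 mL = 2.25 mL total → factor 2.25/0.75 = 3
Product of known-step factors = 3000
Overall factor = 4.00 mM / (0.222 μM) = 18018
Step-2 factor = 18018 / 3000 = 6.006
v = 0.36 mL / 6.006 = 0.0599 mL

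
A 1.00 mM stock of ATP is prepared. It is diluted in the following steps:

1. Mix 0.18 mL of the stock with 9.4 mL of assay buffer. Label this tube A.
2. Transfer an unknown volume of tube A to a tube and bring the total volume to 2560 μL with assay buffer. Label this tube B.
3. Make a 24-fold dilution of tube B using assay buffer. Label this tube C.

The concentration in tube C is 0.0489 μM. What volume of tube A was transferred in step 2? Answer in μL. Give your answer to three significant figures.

Step 1: 0.18 mL + 9.4 mL = 9.58 mL total → factor 9.58/0.18 = 53.222
Step 2: v brought to 2560 μL → factor = 2560 μL/v
Step 3: 24-fold → factor 24
Product of known-step factors = 1277.3
Overall factor = 1.00 mM / (0.0489 μM) = 20450
Step-2 factor = 20450 / 1277.3 = 16.01
v = 2560 μL / 16.01 = 160 μL

160 μL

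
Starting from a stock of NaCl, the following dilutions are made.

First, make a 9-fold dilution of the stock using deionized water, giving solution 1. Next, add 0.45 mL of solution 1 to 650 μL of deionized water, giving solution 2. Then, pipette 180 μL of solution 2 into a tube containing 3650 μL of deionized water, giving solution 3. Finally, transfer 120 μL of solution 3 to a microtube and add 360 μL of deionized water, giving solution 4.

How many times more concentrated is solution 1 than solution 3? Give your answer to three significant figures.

Step 1: 9-fold → factor 9
Step 2: 0.45 mL + 650 μL = 1.1 mL total → factor 1.1/0.45 = 2.4444
Step 3: 180 μL + 3650 μL = 3830 μL total → factor 3830/180 = 21.278
Dilution factor to solution 1 = 9; to solution 3 = 468.11
[solution 1]/[solution 3] = (factor to solution 3)/(factor to solution 1) = 468.11/9 = 52.0

52.0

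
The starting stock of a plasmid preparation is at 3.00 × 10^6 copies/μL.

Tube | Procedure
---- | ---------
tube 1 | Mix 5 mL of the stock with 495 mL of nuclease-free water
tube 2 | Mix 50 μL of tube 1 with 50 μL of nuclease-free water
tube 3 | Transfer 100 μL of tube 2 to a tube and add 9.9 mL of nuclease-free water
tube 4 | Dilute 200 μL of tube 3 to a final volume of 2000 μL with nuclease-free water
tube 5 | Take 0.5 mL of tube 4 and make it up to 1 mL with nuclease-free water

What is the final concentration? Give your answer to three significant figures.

7.50 copies/μL

Step 1: 5 mL + 495 mL = 500 mL total → factor 500/5 = 100
Step 2: 50 μL + 50 μL = 100 μL total → factor 100/50 = 2
Step 3: 100 μL + 9.9 mL = 10000 μL total → factor 10000/100 = 100
Step 4: 200 μL brought to 2000 μL → factor 2000/200 = 10
Step 5: 0.5 mL brought to 1 mL → factor 1/0.5 = 2
Overall dilution factor = 100 × 2 × 100 × 10 × 2 = 4 × 10^5
Final = 3.00 × 10^6 copies/μL / 4 × 10^5 = 7.50 copies/μL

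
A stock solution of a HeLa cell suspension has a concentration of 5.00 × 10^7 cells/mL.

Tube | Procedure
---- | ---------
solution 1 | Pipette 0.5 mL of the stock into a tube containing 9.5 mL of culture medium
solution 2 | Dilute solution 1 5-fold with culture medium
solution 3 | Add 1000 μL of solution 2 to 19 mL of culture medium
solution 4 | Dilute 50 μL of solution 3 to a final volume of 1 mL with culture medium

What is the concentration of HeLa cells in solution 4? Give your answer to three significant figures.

1.25 × 10^3 cells/mL

Step 1: 0.5 mL + 9.5 mL = 10 mL total → factor 10/0.5 = 20
Step 2: 5-fold → factor 5
Step 3: 1000 μL + 19 mL = 20000 μL total → factor 20000/1000 = 20
Step 4: 50 μL brought to 1 mL → factor 1000/50 = 20
Overall dilution factor = 20 × 5 × 20 × 20 = 40000
Final = 5.00 × 10^7 cells/mL / 40000 = 1.25 × 10^3 cells/mL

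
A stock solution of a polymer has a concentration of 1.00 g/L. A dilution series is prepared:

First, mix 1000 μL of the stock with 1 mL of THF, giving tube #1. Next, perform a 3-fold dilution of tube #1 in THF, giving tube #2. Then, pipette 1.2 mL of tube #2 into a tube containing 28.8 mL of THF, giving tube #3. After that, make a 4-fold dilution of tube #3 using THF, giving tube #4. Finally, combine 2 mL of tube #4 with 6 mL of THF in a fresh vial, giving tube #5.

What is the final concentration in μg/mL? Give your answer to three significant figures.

0.417 μg/mL

Step 1: 1000 μL + 1 mL = 2000 μL total → factor 2000/1000 = 2
Step 2: 3-fold → factor 3
Step 3: 1.2 mL + 28.8 mL = 30 mL total → factor 30/1.2 = 25
Step 4: 4-fold → factor 4
Step 5: 2 mL + 6 mL = 8 mL total → factor 8/2 = 4
Overall dilution factor = 2 × 3 × 25 × 4 × 4 = 2400
Final = 1.00 g/L / 2400 = 0.0004167 g/L = 0.417 μg/mL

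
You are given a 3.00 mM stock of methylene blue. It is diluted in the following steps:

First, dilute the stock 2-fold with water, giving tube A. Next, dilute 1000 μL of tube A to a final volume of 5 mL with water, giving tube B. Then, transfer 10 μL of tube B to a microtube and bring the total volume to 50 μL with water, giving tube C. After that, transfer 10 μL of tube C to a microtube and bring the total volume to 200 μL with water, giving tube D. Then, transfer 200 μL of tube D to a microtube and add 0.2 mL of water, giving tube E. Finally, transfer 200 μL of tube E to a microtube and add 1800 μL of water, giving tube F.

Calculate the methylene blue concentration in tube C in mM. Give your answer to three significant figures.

Step 1: 2-fold → factor 2
Step 2: 1000 μL brought to 5 mL → factor 5000/1000 = 5
Step 3: 10 μL brought to 50 μL → factor 50/10 = 5
Dilution factor through tube C = 2 × 5 × 5 = 50
[tube C] = 3.00 mM / 50 = 0.0600 mM

0.0600 mM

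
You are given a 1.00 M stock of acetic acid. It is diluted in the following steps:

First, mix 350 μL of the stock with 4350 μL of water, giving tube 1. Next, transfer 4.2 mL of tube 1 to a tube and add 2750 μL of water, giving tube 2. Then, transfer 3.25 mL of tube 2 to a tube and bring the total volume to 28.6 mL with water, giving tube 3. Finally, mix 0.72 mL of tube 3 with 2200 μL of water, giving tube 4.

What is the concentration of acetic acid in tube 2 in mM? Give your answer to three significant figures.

Step 1: 350 μL + 4350 μL = 4700 μL total → factor 4700/350 = 13.429
Step 2: 4.2 mL + 2750 μL = 6.95 mL total → factor 6.95/4.2 = 1.6548
Dilution factor through tube 2 = 13.429 × 1.6548 = 22.221
[tube 2] = 1.00 M / 22.221 = 0.04500 M = 45.0 mM

45.0 mM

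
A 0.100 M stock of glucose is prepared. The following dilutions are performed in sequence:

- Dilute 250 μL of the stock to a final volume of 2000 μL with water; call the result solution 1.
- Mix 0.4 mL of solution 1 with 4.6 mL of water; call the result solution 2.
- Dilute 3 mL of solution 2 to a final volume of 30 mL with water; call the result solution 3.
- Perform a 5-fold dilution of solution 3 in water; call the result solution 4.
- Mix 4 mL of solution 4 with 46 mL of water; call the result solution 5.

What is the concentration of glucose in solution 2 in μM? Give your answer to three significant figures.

Step 1: 250 μL brought to 2000 μL → factor 2000/250 = 8
Step 2: 0.4 mL + 4.6 mL = 5 mL total → factor 5/0.4 = 12.5
Dilution factor through solution 2 = 8 × 12.5 = 100
[solution 2] = 0.100 M / 100 = 0.001000 M = 1.00 × 10^3 μM

1.00 × 10^3 μM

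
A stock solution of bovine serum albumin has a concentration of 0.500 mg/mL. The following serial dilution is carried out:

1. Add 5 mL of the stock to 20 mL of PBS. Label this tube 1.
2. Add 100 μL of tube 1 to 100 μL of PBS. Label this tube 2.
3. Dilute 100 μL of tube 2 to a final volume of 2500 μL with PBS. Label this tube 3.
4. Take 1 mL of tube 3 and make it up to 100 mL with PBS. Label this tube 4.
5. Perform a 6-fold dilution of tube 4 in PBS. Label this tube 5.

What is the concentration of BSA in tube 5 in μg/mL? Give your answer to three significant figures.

0.00333 μg/mL

Step 1: 5 mL + 20 mL = 25 mL total → factor 25/5 = 5
Step 2: 100 μL + 100 μL = 200 μL total → factor 200/100 = 2
Step 3: 100 μL brought to 2500 μL → factor 2500/100 = 25
Step 4: 1 mL brought to 100 mL → factor 100/1 = 100
Step 5: 6-fold → factor 6
Overall dilution factor = 5 × 2 × 25 × 100 × 6 = 1.5 × 10^5
Final = 0.500 mg/mL / 1.5 × 10^5 = 3.333 × 10^-6 mg/mL = 0.00333 μg/mL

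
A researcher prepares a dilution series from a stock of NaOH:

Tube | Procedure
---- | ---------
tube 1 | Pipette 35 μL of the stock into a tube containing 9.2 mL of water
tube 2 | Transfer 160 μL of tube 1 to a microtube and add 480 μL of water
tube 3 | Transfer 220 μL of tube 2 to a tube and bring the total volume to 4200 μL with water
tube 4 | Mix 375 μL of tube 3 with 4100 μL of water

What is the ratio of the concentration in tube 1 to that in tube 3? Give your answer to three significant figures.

Step 1: 35 μL + 9.2 mL = 9235 μL total → factor 9235/35 = 263.86
Step 2: 160 μL + 480 μL = 640 μL total → factor 640/160 = 4
Step 3: 220 μL brought to 4200 μL → factor 4200/220 = 19.091
Dilution factor to tube 1 = 263.86; to tube 3 = 20149
[tube 1]/[tube 3] = (factor to tube 3)/(factor to tube 1) = 20149/263.86 = 76.4

76.4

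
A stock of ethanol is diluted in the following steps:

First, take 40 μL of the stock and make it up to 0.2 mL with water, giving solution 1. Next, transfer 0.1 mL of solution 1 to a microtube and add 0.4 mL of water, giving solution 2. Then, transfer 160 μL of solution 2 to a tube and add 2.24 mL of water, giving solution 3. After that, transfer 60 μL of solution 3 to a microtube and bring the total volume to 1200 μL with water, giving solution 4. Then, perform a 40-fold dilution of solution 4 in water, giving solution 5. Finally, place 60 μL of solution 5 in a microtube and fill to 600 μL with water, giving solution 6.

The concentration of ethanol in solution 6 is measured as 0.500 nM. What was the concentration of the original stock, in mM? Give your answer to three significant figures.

Step 1: 40 μL brought to 0.2 mL → factor 200/40 = 5
Step 2: 0.1 mL + 0.4 mL = 0.5 mL total → factor 0.5/0.1 = 5
Step 3: 160 μL + 2.24 mL = 2400 μL total → factor 2400/160 = 15
Step 4: 60 μL brought to 1200 μL → factor 1200/60 = 20
Step 5: 40-fold → factor 40
Step 6: 60 μL brought to 600 μL → factor 600/60 = 10
Overall dilution factor = 5 × 5 × 15 × 20 × 40 × 10 = 3 × 10^6
Stock = 0.500 nM × 3 × 10^6 = 1.500 × 10^6 nM = 1.50 mM

1.50 mM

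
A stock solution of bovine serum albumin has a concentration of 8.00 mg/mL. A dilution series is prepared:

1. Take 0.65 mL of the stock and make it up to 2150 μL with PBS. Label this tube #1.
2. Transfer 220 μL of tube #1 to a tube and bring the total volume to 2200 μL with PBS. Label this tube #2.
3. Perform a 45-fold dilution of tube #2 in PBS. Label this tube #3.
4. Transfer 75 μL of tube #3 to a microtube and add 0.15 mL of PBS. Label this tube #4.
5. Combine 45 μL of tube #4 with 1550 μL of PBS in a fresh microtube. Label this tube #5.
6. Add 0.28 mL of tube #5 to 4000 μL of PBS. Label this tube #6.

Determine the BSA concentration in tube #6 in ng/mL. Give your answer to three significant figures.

3.31 ng/mL

Step 1: 0.65 mL brought to 2150 μL → factor 2.15/0.65 = 3.3077
Step 2: 220 μL brought to 2200 μL → factor 2200/220 = 10
Step 3: 45-fold → factor 45
Step 4: 75 μL + 0.15 mL = 225 μL total → factor 225/75 = 3
Step 5: 45 μL + 1550 μL = 1595 μL total → factor 1595/45 = 35.444
Step 6: 0.28 mL + 4000 μL = 4.28 mL total → factor 4.28/0.28 = 15.286
Overall dilution factor = 3.3077 × 10 × 45 × 3 × 35.444 × 15.286 = 2.4193 × 10^6
Final = 8.00 mg/mL / 2.4193 × 10^6 = 3.307 × 10^-6 mg/mL = 3.31 ng/mL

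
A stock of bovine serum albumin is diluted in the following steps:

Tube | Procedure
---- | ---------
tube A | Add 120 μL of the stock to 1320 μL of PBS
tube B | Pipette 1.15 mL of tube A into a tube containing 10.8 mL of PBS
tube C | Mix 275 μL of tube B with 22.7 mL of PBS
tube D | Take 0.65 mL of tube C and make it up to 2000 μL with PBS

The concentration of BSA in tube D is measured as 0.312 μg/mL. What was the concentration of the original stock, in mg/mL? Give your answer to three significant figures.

Step 1: 120 μL + 1320 μL = 1440 μL total → factor 1440/120 = 12
Step 2: 1.15 mL + 10.8 mL = 11.95 mL total → factor 11.95/1.15 = 10.391
Step 3: 275 μL + 22.7 mL = 22975 μL total → factor 22975/275 = 83.545
Step 4: 0.65 mL brought to 2000 μL → factor 2/0.65 = 3.0769
Overall dilution factor = 12 × 10.391 × 83.545 × 3.0769 = 32055
Stock = 0.312 μg/mL × 32055 = 1.000 × 10^4 μg/mL = 10.0 mg/mL

10.0 mg/mL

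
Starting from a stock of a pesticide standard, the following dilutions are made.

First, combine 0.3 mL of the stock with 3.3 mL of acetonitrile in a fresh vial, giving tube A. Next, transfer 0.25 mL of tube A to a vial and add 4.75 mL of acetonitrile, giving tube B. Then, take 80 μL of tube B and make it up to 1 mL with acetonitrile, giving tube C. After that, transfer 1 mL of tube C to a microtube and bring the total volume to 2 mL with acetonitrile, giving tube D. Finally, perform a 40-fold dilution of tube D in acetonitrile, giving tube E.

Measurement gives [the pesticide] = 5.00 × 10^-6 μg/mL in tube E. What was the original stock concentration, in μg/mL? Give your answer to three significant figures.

Step 1: 0.3 mL + 3.3 mL = 3.6 mL total → factor 3.6/0.3 = 12
Step 2: 0.25 mL + 4.75 mL = 5 mL total → factor 5/0.25 = 20
Step 3: 80 μL brought to 1 mL → factor 1000/80 = 12.5
Step 4: 1 mL brought to 2 mL → factor 2/1 = 2
Step 5: 40-fold → factor 40
Overall dilution factor = 12 × 20 × 12.5 × 2 × 40 = 2.4 × 10^5
Stock = 5.00 × 10^-6 μg/mL × 2.4 × 10^5 = 1.20 μg/mL

1.20 μg/mL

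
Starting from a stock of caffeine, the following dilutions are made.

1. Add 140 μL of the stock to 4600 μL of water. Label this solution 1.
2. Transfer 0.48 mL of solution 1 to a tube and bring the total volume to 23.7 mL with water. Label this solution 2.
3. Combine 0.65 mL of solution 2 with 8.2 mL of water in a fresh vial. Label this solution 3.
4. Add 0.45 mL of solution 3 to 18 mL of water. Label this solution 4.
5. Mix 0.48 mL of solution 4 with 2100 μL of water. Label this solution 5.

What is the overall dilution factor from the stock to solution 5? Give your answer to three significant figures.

Step 1: 140 μL + 4600 μL = 4740 μL total → factor 4740/140 = 33.857
Step 2: 0.48 mL brought to 23.7 mL → factor 23.7/0.48 = 49.375
Step 3: 0.65 mL + 8.2 mL = 8.85 mL total → factor 8.85/0.65 = 13.615
Step 4: 0.45 mL + 18 mL = 18.45 mL total → factor 18.45/0.45 = 41
Step 5: 0.48 mL + 2100 μL = 2.58 mL total → factor 2.58/0.48 = 5.375
Overall dilution factor = 33.857 × 49.375 × 13.615 × 41 × 5.375 = 5.0159 × 10^6

5.02 × 10^6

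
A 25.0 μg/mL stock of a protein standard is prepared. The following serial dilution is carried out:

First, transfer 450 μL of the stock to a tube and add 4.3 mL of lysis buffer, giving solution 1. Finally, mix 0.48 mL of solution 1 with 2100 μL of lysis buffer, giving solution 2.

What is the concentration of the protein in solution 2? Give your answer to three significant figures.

0.441 μg/mL

Step 1: 450 μL + 4.3 mL = 4750 μL total → factor 4750/450 = 10.556
Step 2: 0.48 mL + 2100 μL = 2.58 mL total → factor 2.58/0.48 = 5.375
Overall dilution factor = 10.556 × 5.375 = 56.736
Final = 25.0 μg/mL / 56.736 = 0.441 μg/mL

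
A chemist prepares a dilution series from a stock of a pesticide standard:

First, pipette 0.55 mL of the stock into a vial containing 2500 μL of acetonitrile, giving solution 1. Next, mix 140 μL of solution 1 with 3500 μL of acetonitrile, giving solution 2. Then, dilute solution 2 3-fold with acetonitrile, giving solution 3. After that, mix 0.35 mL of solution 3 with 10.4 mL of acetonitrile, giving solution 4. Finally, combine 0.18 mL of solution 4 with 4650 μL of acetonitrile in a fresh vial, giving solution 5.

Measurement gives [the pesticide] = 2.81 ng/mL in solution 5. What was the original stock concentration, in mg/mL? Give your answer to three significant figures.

Step 1: 0.55 mL + 2500 μL = 3.05 mL total → factor 3.05/0.55 = 5.5455
Step 2: 140 μL + 3500 μL = 3640 μL total → factor 3640/140 = 26
Step 3: 3-fold → factor 3
Step 4: 0.35 mL + 10.4 mL = 10.75 mL total → factor 10.75/0.35 = 30.714
Step 5: 0.18 mL + 4650 μL = 4.83 mL total → factor 4.83/0.18 = 26.833
Overall dilution factor = 5.5455 × 26 × 3 × 30.714 × 26.833 = 3.5649 × 10^5
Stock = 2.81 ng/mL × 3.5649 × 10^5 = 1.002 × 10^6 ng/mL = 1.00 mg/mL

1.00 mg/mL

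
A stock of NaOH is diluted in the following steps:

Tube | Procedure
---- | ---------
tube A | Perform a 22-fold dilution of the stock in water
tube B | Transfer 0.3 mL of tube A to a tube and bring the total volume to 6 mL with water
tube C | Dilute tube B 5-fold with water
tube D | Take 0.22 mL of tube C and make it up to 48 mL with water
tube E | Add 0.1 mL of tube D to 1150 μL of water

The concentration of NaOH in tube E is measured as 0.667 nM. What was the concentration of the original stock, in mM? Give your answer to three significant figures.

4.00 mM

Step 1: 22-fold → factor 22
Step 2: 0.3 mL brought to 6 mL → factor 6/0.3 = 20
Step 3: 5-fold → factor 5
Step 4: 0.22 mL brought to 48 mL → factor 48/0.22 = 218.18
Step 5: 0.1 mL + 1150 μL = 1.25 mL total → factor 1.25/0.1 = 12.5
Overall dilution factor = 22 × 20 × 5 × 218.18 × 12.5 = 6 × 10^6
Stock = 0.667 nM × 6 × 10^6 = 4.002 × 10^6 nM = 4.00 mM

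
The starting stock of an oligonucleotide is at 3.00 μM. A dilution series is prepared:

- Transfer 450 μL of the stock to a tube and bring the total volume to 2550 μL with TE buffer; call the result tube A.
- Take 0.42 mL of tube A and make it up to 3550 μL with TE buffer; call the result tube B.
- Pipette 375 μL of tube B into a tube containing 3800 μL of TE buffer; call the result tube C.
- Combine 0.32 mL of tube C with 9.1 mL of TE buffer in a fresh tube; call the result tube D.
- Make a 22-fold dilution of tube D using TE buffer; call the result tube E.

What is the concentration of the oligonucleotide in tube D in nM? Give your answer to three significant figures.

Step 1: 450 μL brought to 2550 μL → factor 2550/450 = 5.6667
Step 2: 0.42 mL brought to 3550 μL → factor 3.55/0.42 = 8.4524
Step 3: 375 μL + 3800 μL = 4175 μL total → factor 4175/375 = 11.133
Step 4: 0.32 mL + 9.1 mL = 9.42 mL total → factor 9.42/0.32 = 29.438
Dilution factor through tube D = 5.6667 × 8.4524 × 11.133 × 29.438 = 15698
[tube D] = 3.00 μM / 15698 = 0.0001911 μM = 0.191 nM

0.191 nM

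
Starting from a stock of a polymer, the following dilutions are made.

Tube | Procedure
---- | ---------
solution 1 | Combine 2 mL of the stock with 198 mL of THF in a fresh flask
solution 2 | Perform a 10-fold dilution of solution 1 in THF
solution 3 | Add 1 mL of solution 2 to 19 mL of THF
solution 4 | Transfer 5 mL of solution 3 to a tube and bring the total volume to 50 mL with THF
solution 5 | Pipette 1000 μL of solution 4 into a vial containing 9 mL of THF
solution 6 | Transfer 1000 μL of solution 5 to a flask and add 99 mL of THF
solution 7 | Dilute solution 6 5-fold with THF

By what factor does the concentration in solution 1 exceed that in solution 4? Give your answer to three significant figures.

2.00 × 10^3

Step 1: 2 mL + 198 mL = 200 mL total → factor 200/2 = 100
Step 2: 10-fold → factor 10
Step 3: 1 mL + 19 mL = 20 mL total → factor 20/1 = 20
Step 4: 5 mL brought to 50 mL → factor 50/5 = 10
Dilution factor to solution 1 = 100; to solution 4 = 2 × 10^5
[solution 1]/[solution 4] = (factor to solution 4)/(factor to solution 1) = 2 × 10^5/100 = 2.00 × 10^3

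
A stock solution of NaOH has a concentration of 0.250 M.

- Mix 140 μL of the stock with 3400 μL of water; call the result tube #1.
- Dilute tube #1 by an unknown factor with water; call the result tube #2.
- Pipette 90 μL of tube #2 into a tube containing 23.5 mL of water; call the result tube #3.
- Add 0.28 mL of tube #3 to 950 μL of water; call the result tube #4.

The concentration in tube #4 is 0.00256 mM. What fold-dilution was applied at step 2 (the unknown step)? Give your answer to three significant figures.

3.35-fold

Step 1: 140 μL + 3400 μL = 3540 μL total → factor 3540/140 = 25.286
Step 2: unknown factor x
Step 3: 90 μL + 23.5 mL = 23590 μL total → factor 23590/90 = 262.11
Step 4: 0.28 mL + 950 μL = 1.23 mL total → factor 1.23/0.28 = 4.3929
Product of known-step factors = 29114
Overall factor = 0.250 M / (0.00256 mM) = 97656
x = 97656 / 29114 = 3.35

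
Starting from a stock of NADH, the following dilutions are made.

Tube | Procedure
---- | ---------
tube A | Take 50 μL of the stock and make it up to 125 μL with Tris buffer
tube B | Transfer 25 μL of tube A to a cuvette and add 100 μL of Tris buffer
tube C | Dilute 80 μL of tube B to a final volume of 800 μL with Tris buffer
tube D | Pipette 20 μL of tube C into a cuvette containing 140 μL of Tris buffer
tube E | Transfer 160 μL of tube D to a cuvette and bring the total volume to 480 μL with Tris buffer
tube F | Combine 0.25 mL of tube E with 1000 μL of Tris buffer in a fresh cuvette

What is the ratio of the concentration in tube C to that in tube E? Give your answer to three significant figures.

24.0

Step 1: 50 μL brought to 125 μL → factor 125/50 = 2.5
Step 2: 25 μL + 100 μL = 125 μL total → factor 125/25 = 5
Step 3: 80 μL brought to 800 μL → factor 800/80 = 10
Step 4: 20 μL + 140 μL = 160 μL total → factor 160/20 = 8
Step 5: 160 μL brought to 480 μL → factor 480/160 = 3
Dilution factor to tube C = 125; to tube E = 3000
[tube C]/[tube E] = (factor to tube E)/(factor to tube C) = 3000/125 = 24.0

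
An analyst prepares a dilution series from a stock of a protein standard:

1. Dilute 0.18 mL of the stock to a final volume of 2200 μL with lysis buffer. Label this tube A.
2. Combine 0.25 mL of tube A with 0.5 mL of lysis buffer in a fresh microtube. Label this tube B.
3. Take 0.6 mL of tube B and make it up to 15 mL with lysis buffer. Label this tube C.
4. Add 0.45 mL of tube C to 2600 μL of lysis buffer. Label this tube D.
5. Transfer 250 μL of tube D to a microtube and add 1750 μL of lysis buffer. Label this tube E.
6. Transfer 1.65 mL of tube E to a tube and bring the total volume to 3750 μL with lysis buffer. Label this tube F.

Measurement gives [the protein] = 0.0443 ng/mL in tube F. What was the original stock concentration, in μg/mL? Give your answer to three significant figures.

Step 1: 0.18 mL brought to 2200 μL → factor 2.2/0.18 = 12.222
Step 2: 0.25 mL + 0.5 mL = 0.75 mL total → factor 0.75/0.25 = 3
Step 3: 0.6 mL brought to 15 mL → factor 15/0.6 = 25
Step 4: 0.45 mL + 2600 μL = 3.05 mL total → factor 3.05/0.45 = 6.7778
Step 5: 250 μL + 1750 μL = 2000 μL total → factor 2000/250 = 8
Step 6: 1.65 mL brought to 3750 μL → factor 3.75/1.65 = 2.2727
Overall dilution factor = 12.222 × 3 × 25 × 6.7778 × 8 × 2.2727 = 1.1296 × 10^5
Stock = 0.0443 ng/mL × 1.1296 × 10^5 = 5004 ng/mL = 5.00 μg/mL

5.00 μg/mL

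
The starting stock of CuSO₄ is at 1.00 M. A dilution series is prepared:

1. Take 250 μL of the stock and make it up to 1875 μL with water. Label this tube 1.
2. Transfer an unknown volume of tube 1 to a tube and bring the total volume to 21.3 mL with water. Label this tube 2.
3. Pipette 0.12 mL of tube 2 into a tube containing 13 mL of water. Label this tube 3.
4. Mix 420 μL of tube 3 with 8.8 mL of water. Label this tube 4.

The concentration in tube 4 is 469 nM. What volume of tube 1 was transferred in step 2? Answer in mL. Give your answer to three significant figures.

Step 1: 250 μL brought to 1875 μL → factor 1875/250 = 7.5
Step 2: v brought to 21.3 mL → factor = 21.3 mL/v
Step 3: 0.12 mL + 13 mL = 13.12 mL total → factor 13.12/0.12 = 109.33
Step 4: 420 μL + 8.8 mL = 9220 μL total → factor 9220/420 = 21.952
Product of known-step factors = 18001
Overall factor = 1.00 M / (469 nM) = 2.1322 × 10^6
Step-2 factor = 2.1322 × 10^6 / 18001 = 118.45
v = 21.3 mL / 118.45 = 0.180 mL

0.180 mL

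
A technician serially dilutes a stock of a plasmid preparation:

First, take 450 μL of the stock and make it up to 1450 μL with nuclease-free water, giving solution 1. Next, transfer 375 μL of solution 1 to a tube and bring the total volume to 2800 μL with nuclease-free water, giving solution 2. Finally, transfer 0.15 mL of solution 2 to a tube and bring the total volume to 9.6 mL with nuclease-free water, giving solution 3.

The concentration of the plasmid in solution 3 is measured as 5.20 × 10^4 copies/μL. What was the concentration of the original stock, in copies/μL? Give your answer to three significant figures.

8.01 × 10^7 copies/μL

Step 1: 450 μL brought to 1450 μL → factor 1450/450 = 3.2222
Step 2: 375 μL brought to 2800 μL → factor 2800/375 = 7.4667
Step 3: 0.15 mL brought to 9.6 mL → factor 9.6/0.15 = 64
Overall dilution factor = 3.2222 × 7.4667 × 64 = 1539.8
Stock = 5.20 × 10^4 copies/μL × 1539.8 = 8.01 × 10^7 copies/μL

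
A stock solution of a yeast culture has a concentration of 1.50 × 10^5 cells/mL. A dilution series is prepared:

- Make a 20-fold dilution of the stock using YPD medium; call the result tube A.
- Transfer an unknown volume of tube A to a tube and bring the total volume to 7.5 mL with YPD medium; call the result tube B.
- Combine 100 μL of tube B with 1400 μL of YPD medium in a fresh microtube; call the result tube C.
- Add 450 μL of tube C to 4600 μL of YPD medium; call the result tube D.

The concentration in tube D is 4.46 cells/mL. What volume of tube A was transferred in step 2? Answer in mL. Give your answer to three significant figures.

0.751 mL

Step 1: 20-fold → factor 20
Step 2: v brought to 7.5 mL → factor = 7.5 mL/v
Step 3: 100 μL + 1400 μL = 1500 μL total → factor 1500/100 = 15
Step 4: 450 μL + 4600 μL = 5050 μL total → factor 5050/450 = 11.222
Product of known-step factors = 3366.7
Overall factor = 1.50 × 10^5 cells/mL / (4.46 cells/mL) = 33632
Step-2 factor = 33632 / 3366.7 = 9.9898
v = 7.5 mL / 9.9898 = 0.751 mL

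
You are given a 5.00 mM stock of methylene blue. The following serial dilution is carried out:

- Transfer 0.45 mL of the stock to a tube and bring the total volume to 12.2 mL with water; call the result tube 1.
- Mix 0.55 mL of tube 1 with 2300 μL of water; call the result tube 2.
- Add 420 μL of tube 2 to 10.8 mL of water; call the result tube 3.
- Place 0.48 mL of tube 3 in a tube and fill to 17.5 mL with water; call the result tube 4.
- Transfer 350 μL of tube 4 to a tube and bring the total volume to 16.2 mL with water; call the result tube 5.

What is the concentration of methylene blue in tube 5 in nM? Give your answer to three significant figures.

Step 1: 0.45 mL brought to 12.2 mL → factor 12.2/0.45 = 27.111
Step 2: 0.55 mL + 2300 μL = 2.85 mL total → factor 2.85/0.55 = 5.1818
Step 3: 420 μL + 10.8 mL = 11220 μL total → factor 11220/420 = 26.714
Step 4: 0.48 mL brought to 17.5 mL → factor 17.5/0.48 = 36.458
Step 5: 350 μL brought to 16.2 mL → factor 16200/350 = 46.286
Overall dilution factor = 27.111 × 5.1818 × 26.714 × 36.458 × 46.286 = 6.3331 × 10^6
Final = 5.00 mM / 6.3331 × 10^6 = 7.895 × 10^-7 mM = 0.790 nM

0.790 nM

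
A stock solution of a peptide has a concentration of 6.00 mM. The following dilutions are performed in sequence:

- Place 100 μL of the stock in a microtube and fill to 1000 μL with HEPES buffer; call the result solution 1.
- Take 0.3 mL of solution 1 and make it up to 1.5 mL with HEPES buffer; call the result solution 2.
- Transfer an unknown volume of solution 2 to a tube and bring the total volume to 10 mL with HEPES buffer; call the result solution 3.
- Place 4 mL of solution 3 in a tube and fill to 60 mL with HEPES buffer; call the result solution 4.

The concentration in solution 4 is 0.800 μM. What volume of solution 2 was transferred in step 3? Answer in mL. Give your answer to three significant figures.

Step 1: 100 μL brought to 1000 μL → factor 1000/100 = 10
Step 2: 0.3 mL brought to 1.5 mL → factor 1.5/0.3 = 5
Step 3: v brought to 10 mL → factor = 10 mL/v
Step 4: 4 mL brought to 60 mL → factor 60/4 = 15
Product of known-step factors = 750
Overall factor = 6.00 mM / (0.800 μM) = 7500
Step-3 factor = 7500 / 750 = 10
v = 10 mL / 10 = 1.00 mL

1.00 mL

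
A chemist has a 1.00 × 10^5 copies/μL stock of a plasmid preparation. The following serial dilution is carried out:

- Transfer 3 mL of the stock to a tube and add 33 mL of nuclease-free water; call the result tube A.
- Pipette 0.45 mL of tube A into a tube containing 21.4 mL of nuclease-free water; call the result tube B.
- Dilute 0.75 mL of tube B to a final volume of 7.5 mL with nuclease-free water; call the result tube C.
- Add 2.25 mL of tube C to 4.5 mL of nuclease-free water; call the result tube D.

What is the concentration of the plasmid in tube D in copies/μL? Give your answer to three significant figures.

5.72 copies/μL

Step 1: 3 mL + 33 mL = 36 mL total → factor 36/3 = 12
Step 2: 0.45 mL + 21.4 mL = 21.85 mL total → factor 21.85/0.45 = 48.556
Step 3: 0.75 mL brought to 7.5 mL → factor 7.5/0.75 = 10
Step 4: 2.25 mL + 4.5 mL = 6.75 mL total → factor 6.75/2.25 = 3
Overall dilution factor = 12 × 48.556 × 10 × 3 = 17480
Final = 1.00 × 10^5 copies/μL / 17480 = 5.72 copies/μL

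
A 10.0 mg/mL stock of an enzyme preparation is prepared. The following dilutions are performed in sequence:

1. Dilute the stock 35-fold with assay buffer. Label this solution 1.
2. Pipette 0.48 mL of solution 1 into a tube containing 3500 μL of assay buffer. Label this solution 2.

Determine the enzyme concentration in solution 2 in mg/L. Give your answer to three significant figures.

Step 1: 35-fold → factor 35
Step 2: 0.48 mL + 3500 μL = 3.98 mL total → factor 3.98/0.48 = 8.2917
Overall dilution factor = 35 × 8.2917 = 290.21
Final = 10.0 mg/mL / 290.21 = 0.03446 mg/mL = 34.5 mg/L

34.5 mg/L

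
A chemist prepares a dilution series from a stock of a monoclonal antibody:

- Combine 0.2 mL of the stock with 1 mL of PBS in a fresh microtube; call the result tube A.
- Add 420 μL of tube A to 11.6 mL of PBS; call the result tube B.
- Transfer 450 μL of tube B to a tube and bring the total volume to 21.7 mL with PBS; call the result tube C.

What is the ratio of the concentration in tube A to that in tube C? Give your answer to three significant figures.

Step 1: 0.2 mL + 1 mL = 1.2 mL total → factor 1.2/0.2 = 6
Step 2: 420 μL + 11.6 mL = 12020 μL total → factor 12020/420 = 28.619
Step 3: 450 μL brought to 21.7 mL → factor 21700/450 = 48.222
Dilution factor to tube A = 6; to tube C = 8280.4
[tube A]/[tube C] = (factor to tube C)/(factor to tube A) = 8280.4/6 = 1.38 × 10^3

1.38 × 10^3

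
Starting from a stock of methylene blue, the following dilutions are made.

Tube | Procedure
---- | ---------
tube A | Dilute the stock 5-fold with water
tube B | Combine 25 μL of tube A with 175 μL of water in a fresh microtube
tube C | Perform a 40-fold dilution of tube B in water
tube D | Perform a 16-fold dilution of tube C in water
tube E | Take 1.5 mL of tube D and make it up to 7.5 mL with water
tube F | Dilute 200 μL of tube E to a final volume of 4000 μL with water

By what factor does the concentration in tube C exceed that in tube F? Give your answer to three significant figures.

Step 1: 5-fold → factor 5
Step 2: 25 μL + 175 μL = 200 μL total → factor 200/25 = 8
Step 3: 40-fold → factor 40
Step 4: 16-fold → factor 16
Step 5: 1.5 mL brought to 7.5 mL → factor 7.5/1.5 = 5
Step 6: 200 μL brought to 4000 μL → factor 4000/200 = 20
Dilution factor to tube C = 1600; to tube F = 2.56 × 10^6
[tube C]/[tube F] = (factor to tube F)/(factor to tube C) = 2.56 × 10^6/1600 = 1.60 × 10^3

1.60 × 10^3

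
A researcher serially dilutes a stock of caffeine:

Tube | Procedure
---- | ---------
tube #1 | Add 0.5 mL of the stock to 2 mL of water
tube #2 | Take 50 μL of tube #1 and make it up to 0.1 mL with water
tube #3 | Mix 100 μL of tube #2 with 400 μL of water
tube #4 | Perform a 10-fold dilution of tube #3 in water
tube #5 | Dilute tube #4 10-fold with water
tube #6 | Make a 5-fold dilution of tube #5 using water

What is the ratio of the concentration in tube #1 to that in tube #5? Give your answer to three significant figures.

1.00 × 10^3

Step 1: 0.5 mL + 2 mL = 2.5 mL total → factor 2.5/0.5 = 5
Step 2: 50 μL brought to 0.1 mL → factor 100/50 = 2
Step 3: 100 μL + 400 μL = 500 μL total → factor 500/100 = 5
Step 4: 10-fold → factor 10
Step 5: 10-fold → factor 10
Dilution factor to tube #1 = 5; to tube #5 = 5000
[tube #1]/[tube #5] = (factor to tube #5)/(factor to tube #1) = 5000/5 = 1.00 × 10^3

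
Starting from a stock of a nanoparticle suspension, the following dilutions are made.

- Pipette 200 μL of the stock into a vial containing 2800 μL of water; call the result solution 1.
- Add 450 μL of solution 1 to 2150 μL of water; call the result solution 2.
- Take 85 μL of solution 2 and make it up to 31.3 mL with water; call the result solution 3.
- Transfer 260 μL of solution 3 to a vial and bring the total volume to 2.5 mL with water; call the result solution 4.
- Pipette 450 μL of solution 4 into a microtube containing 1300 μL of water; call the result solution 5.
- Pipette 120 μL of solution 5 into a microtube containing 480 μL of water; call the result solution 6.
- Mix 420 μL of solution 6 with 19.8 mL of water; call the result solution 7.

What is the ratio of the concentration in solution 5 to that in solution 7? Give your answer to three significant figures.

Step 1: 200 μL + 2800 μL = 3000 μL total → factor 3000/200 = 15
Step 2: 450 μL + 2150 μL = 2600 μL total → factor 2600/450 = 5.7778
Step 3: 85 μL brought to 31.3 mL → factor 31300/85 = 368.24
Step 4: 260 μL brought to 2.5 mL → factor 2500/260 = 9.6154
Step 5: 450 μL + 1300 μL = 1750 μL total → factor 1750/450 = 3.8889
Step 6: 120 μL + 480 μL = 600 μL total → factor 600/120 = 5
Step 7: 420 μL + 19.8 mL = 20220 μL total → factor 20220/420 = 48.143
Dilution factor to solution 5 = 1.1934 × 10^6; to solution 7 = 2.8726 × 10^8
[solution 5]/[solution 7] = (factor to solution 7)/(factor to solution 5) = 2.8726 × 10^8/1.1934 × 10^6 = 241

241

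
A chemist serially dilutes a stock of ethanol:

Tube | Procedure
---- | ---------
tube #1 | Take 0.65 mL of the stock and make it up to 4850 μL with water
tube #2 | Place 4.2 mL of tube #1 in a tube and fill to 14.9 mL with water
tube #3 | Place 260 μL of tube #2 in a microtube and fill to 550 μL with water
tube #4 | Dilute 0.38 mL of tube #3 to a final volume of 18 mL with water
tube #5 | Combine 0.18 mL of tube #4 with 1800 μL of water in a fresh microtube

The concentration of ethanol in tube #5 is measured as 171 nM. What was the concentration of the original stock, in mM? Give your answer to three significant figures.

Step 1: 0.65 mL brought to 4850 μL → factor 4.85/0.65 = 7.4615
Step 2: 4.2 mL brought to 14.9 mL → factor 14.9/4.2 = 3.5476
Step 3: 260 μL brought to 550 μL → factor 550/260 = 2.1154
Step 4: 0.38 mL brought to 18 mL → factor 18/0.38 = 47.368
Step 5: 0.18 mL + 1800 μL = 1.98 mL total → factor 1.98/0.18 = 11
Overall dilution factor = 7.4615 × 3.5476 × 2.1154 × 47.368 × 11 = 29177
Stock = 171 nM × 29177 = 4.989 × 10^6 nM = 4.99 mM

4.99 mM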